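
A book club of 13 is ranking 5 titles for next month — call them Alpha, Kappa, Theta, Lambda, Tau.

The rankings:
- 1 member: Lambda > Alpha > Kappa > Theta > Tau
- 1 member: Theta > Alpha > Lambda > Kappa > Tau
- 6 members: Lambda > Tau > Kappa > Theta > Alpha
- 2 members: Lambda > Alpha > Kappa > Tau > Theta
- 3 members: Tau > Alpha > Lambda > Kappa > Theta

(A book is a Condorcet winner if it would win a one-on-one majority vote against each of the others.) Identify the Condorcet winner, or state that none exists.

Check each pair by majority over 13 ballots:
Alpha vs Kappa: 7 to 6, Alpha.
Alpha vs Theta: 1+2+3 = 6 for Alpha, 7 for Theta — Theta by 7–6.
Alpha vs Lambda: 4 to 9, Lambda.
Alpha vs Tau: 4 to 9, Tau.
Kappa vs Theta: Kappa preferred on 1+6+2+3 = 12 ballots; Kappa wins 12–1.
Kappa vs Lambda: 0 for Kappa, 13 for Lambda — Lambda by 13–0.
Kappa vs Tau: 4 to 9, Tau.
Theta vs Lambda: Theta preferred on 1 ballot; Lambda wins 12–1.
Theta vs Tau: Theta is ranked higher on 1+1 = 2 ballots, Tau on 11. Tau wins 11–2.
Lambda vs Tau: Lambda is ranked higher on 1+1+6+2 = 10 ballots, Tau on 3. Lambda wins 10–3.
Lambda beats each of Alpha, Kappa, Theta, Tau — Lambda is the Condorcet winner.

Lambda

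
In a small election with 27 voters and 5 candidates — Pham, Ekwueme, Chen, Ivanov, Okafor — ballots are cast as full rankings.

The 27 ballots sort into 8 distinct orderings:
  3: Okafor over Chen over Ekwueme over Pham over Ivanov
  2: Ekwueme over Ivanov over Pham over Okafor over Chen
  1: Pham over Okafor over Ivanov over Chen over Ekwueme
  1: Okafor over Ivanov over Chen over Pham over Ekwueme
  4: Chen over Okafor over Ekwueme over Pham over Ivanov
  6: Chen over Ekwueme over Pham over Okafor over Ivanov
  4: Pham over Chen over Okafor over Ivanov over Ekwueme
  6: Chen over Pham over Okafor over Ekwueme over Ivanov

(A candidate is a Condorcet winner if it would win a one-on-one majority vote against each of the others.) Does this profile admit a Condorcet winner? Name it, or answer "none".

Chen

Head-to-head results (27 voters):
Pham vs Ekwueme: Ekwueme, 15–12.
Pham vs Chen: Chen, 20–7.
Pham vs Ivanov: Pham wins 24–3.
Pham vs Okafor: Pham wins 19–8.
Ekwueme vs Chen: Chen, 25–2.
Ekwueme vs Ivanov: Ekwueme wins 21–6.
Ekwueme vs Okafor: Okafor, 19–8.
Chen vs Ivanov: Chen wins 23–4.
Chen vs Okafor: Chen, 20–7.
Ivanov vs Okafor: Okafor, 25–2.
Chen defeats every rival head-to-head and is the Condorcet winner.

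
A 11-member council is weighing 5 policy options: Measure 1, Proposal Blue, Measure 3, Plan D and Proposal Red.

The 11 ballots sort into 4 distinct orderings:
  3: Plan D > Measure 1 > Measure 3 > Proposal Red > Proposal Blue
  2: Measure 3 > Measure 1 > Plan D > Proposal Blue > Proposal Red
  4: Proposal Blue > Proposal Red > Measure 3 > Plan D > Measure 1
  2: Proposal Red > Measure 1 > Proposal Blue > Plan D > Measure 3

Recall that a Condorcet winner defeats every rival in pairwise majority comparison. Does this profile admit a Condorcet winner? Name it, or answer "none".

Pairwise majorities:
Measure 1 vs Proposal Blue: Measure 1 preferred on 3+2+2 = 7 ballots; Measure 1 wins 7–4.
Measure 1 vs Measure 3: 5 to 6, Measure 3.
Measure 1 vs Plan D: 4 to 7, Plan D.
Measure 1 vs Proposal Red: Measure 1 is ranked higher on 3+2 = 5 ballots, Proposal Red on 6. Proposal Red wins 6–5.
Proposal Blue vs Measure 3: 6 to 5, Proposal Blue.
Proposal Blue vs Plan D: 4+2 = 6 for Proposal Blue, 5 for Plan D — Proposal Blue by 6–5.
Proposal Blue vs Proposal Red: Proposal Blue preferred on 2+4 = 6 ballots; Proposal Blue wins 6–5.
Measure 3 vs Plan D: Measure 3 preferred on 2+4 = 6 ballots; Measure 3 wins 6–5.
Measure 3 vs Proposal Red: 3+2 = 5 for Measure 3, 6 for Proposal Red — Proposal Red by 6–5.
Plan D vs Proposal Red: Plan D is ranked higher on 3+2 = 5 ballots, Proposal Red on 6. Proposal Red wins 6–5.
Every option loses at least once (Measure 1 loses to Measure 3; Proposal Blue loses to Measure 1; Measure 3 loses to Proposal Blue; Plan D loses to Proposal Blue; Proposal Red loses to Proposal Blue). The majority relation contains the cycle Measure 1 → Proposal Blue → Measure 3 → Measure 1, so there is no Condorcet winner.

none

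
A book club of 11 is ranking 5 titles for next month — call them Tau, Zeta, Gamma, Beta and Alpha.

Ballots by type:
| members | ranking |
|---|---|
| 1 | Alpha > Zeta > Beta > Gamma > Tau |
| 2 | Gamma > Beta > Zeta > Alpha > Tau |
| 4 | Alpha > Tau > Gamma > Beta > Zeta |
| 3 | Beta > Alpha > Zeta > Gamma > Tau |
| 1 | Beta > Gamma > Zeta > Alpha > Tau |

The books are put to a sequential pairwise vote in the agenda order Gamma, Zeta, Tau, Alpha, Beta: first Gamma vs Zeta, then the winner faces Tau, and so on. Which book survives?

Round 1: Gamma vs Zeta — 7–4, Gamma advances.
Round 2: Gamma vs Tau — 7–4, Gamma advances.
Round 3: Gamma vs Alpha — 3–8, Alpha advances.
Round 4: Alpha vs Beta — 5–6, Beta advances.
Beta survives the agenda.

Beta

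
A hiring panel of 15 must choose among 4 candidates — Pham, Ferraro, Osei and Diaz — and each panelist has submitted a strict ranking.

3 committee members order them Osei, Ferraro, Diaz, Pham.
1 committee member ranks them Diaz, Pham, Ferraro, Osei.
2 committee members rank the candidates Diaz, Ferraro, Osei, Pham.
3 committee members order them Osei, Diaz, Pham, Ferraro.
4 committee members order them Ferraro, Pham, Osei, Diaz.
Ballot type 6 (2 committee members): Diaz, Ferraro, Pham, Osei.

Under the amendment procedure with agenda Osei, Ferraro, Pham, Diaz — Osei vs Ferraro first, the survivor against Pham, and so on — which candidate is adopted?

Round 1: Osei vs Ferraro — 6–9, Ferraro advances.
Round 2: Ferraro vs Pham — 11–4, Ferraro advances.
Round 3: Ferraro vs Diaz — 7–8, Diaz advances.
The agenda winner is Diaz.

Diaz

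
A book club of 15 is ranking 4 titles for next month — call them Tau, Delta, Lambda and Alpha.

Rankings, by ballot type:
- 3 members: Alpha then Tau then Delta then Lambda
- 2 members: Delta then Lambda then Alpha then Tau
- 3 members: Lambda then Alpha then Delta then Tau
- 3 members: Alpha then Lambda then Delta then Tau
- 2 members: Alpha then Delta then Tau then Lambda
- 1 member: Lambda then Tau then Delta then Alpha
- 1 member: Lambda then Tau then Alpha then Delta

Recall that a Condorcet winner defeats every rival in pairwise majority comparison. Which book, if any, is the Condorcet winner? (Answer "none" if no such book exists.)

Alpha

Pairwise majorities:
Tau vs Delta: Tau preferred on 3+1+1 = 5 ballots; Delta wins 10–5.
Tau vs Lambda: Tau preferred on 3+2 = 5 ballots; Lambda wins 10–5.
Tau vs Alpha: Tau is ranked higher on 1+1 = 2 ballots, Alpha on 13. Alpha wins 13–2.
Delta vs Lambda: 3+2+2 = 7 for Delta, 8 for Lambda — Lambda by 8–7.
Delta vs Alpha: Delta is ranked higher on 2+1 = 3 ballots, Alpha on 12. Alpha wins 12–3.
Lambda vs Alpha: 2+3+1+1 = 7 for Lambda, 8 for Alpha — Alpha by 8–7.
Only Alpha has no losses; Alpha is the Condorcet winner.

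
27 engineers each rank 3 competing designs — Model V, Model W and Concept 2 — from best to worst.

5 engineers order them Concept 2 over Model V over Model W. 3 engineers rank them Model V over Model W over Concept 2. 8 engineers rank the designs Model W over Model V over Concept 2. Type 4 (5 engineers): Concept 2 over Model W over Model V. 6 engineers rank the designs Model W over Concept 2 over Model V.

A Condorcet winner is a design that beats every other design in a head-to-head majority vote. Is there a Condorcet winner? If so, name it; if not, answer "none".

Pairwise majorities:
Model V vs Model W: Model V is ranked higher on 5+3 = 8 ballots, Model W on 19. Model W wins 19–8.
Model V vs Concept 2: Model V preferred on 3+8 = 11 ballots; Concept 2 wins 16–11.
Model W vs Concept 2: Model W is ranked higher on 3+8+6 = 17 ballots, Concept 2 on 10. Model W wins 17–10.
Model W wins every pairwise contest, so Model W is the Condorcet winner.

Model W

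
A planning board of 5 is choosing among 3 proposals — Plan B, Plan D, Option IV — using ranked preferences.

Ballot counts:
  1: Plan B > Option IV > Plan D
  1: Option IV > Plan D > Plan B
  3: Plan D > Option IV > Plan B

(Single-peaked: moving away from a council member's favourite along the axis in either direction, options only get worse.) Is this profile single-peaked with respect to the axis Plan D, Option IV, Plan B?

yes

Axis positions: Plan D=1, Option IV=2, Plan B=3.
Group 1 (peak Plan B at position 3): ranking walks positions 3-2-1, expanding outward from the peak — single-peaked.
Group 2 (peak Option IV at position 2): ranking walks positions 2-1-3, expanding outward from the peak — single-peaked.
Group 3 (peak Plan D at position 1): ranking walks positions 1-2-3, expanding outward from the peak — single-peaked.
Every ranking is single-peaked on this axis.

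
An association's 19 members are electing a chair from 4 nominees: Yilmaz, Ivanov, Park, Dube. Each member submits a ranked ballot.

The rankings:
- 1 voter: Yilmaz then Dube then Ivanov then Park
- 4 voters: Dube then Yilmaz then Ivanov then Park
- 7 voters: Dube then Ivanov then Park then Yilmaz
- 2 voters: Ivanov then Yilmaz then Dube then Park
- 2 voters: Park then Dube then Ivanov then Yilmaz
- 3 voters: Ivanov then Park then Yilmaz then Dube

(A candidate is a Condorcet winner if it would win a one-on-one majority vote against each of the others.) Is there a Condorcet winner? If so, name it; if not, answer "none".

Head-to-head results (19 voters):
Yilmaz vs Ivanov: Yilmaz is ranked higher on 1+4 = 5 ballots, Ivanov on 14. Ivanov wins 14–5.
Yilmaz vs Park: 1+4+2 = 7 for Yilmaz, 12 for Park — Park by 12–7.
Yilmaz vs Dube: Yilmaz is ranked higher on 1+2+3 = 6 ballots, Dube on 13. Dube wins 13–6.
Ivanov vs Park: 1+4+7+2+3 = 17 for Ivanov, 2 for Park — Ivanov by 17–2.
Ivanov vs Dube: Ivanov is ranked higher on 2+3 = 5 ballots, Dube on 14. Dube wins 14–5.
Park vs Dube: Park is ranked higher on 2+3 = 5 ballots, Dube on 14. Dube wins 14–5.
Dube wins every pairwise contest, so Dube is the Condorcet winner.

Dube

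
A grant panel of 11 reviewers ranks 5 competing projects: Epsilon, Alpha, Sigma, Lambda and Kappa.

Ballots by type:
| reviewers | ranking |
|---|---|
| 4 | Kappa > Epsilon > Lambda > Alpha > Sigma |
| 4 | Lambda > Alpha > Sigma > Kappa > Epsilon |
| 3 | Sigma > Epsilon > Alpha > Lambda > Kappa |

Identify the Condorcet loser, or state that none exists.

none

Pairwise majorities:
Epsilon–Alpha: Epsilon 7–4.
Epsilon vs Sigma: Epsilon preferred on 4 ballots; Sigma wins 7–4.
Epsilon vs Lambda: Epsilon is ranked higher on 4+3 = 7 ballots, Lambda on 4. Epsilon wins 7–4.
Epsilon vs Kappa: Kappa wins 8–3.
Alpha vs Sigma: Alpha preferred on 4+4 = 8 ballots; Alpha wins 8–3.
Alpha vs Lambda: Alpha is ranked higher on 3 ballots, Lambda on 8. Lambda wins 8–3.
Alpha vs Kappa: 7 to 4, Alpha.
Sigma vs Lambda: 3 to 8, Lambda.
Sigma vs Kappa: Sigma wins 7–4.
Lambda vs Kappa: Lambda preferred on 4+3 = 7 ballots; Lambda wins 7–4.
Each project has at least one pairwise win (Epsilon beats Alpha; Alpha beats Sigma; Sigma beats Epsilon; Lambda beats Alpha; Kappa beats Epsilon) — no Condorcet loser.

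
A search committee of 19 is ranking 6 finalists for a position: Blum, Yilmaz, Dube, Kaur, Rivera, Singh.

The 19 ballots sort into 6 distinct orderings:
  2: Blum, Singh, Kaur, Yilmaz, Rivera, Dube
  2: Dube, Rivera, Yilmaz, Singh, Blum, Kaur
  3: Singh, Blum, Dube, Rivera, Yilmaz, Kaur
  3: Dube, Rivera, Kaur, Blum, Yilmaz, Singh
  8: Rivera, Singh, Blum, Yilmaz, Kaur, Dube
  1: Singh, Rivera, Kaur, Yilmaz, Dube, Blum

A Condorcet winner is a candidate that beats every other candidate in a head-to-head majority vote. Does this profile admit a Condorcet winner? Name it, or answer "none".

Pairwise majorities:
Blum vs Yilmaz: Blum, 16–3.
Blum–Dube: Blum 13–6.
Blum vs Kaur: Blum, 15–4.
Blum vs Rivera: Rivera wins 14–5.
Blum–Singh: Singh 14–5.
Yilmaz vs Dube: Yilmaz, 11–8.
Yilmaz vs Kaur: Yilmaz, 13–6.
Yilmaz–Rivera: Rivera 17–2.
Yilmaz vs Singh: Singh wins 14–5.
Dube–Kaur: Kaur 11–8.
Dube vs Rivera: Rivera wins 11–8.
Dube vs Singh: Singh, 14–5.
Kaur vs Rivera: Rivera wins 17–2.
Kaur vs Singh: Singh, 16–3.
Rivera vs Singh: Rivera wins 13–6.
Rivera defeats every rival head-to-head and is the Condorcet winner.

Rivera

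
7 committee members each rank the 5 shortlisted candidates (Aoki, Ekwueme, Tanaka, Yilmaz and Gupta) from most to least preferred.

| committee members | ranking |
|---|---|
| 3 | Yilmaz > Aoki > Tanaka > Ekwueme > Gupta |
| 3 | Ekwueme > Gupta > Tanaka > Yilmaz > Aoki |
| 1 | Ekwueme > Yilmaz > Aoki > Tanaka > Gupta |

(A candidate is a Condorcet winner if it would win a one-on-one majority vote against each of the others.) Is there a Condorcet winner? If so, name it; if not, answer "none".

Ekwueme

Head-to-head results (7 committee members):
Aoki vs Ekwueme: Aoki is ranked higher on 3 ballots, Ekwueme on 4. Ekwueme wins 4–3.
Aoki vs Tanaka: 3+1 = 4 for Aoki, 3 for Tanaka — Aoki by 4–3.
Aoki vs Yilmaz: 0 for Aoki, 7 for Yilmaz — Yilmaz by 7–0.
Aoki vs Gupta: Aoki preferred on 3+1 = 4 ballots; Aoki wins 4–3.
Ekwueme vs Tanaka: 4 to 3, Ekwueme.
Ekwueme vs Yilmaz: Ekwueme is ranked higher on 3+1 = 4 ballots, Yilmaz on 3. Ekwueme wins 4–3.
Ekwueme vs Gupta: Ekwueme is ranked higher on 3+3+1 = 7 ballots, Gupta on 0. Ekwueme wins 7–0.
Tanaka vs Yilmaz: Tanaka is ranked higher on 3 ballots, Yilmaz on 4. Yilmaz wins 4–3.
Tanaka vs Gupta: 3+1 = 4 for Tanaka, 3 for Gupta — Tanaka by 4–3.
Yilmaz vs Gupta: Yilmaz preferred on 3+1 = 4 ballots; Yilmaz wins 4–3.
Ekwueme wins every pairwise contest, so Ekwueme is the Condorcet winner.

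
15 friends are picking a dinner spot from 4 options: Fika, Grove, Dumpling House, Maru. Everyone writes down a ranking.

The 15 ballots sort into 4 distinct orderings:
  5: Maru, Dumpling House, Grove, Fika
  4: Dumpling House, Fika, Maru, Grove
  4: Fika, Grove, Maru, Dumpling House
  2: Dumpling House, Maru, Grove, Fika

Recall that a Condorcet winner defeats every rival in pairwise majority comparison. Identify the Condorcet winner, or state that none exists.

none

Check each pair by majority over 15 ballots:
Fika vs Grove: Fika, 8–7.
Fika–Dumpling House: Dumpling House 11–4.
Fika vs Maru: Fika wins 8–7.
Grove–Dumpling House: Dumpling House 11–4.
Grove vs Maru: Maru, 11–4.
Dumpling House–Maru: Maru 9–6.
Each restaurant drops at least one matchup (Fika loses to Dumpling House; Grove loses to Fika; Dumpling House loses to Maru; Maru loses to Fika); the cycle Fika > Maru > Dumpling House > Fika rules out a Condorcet winner.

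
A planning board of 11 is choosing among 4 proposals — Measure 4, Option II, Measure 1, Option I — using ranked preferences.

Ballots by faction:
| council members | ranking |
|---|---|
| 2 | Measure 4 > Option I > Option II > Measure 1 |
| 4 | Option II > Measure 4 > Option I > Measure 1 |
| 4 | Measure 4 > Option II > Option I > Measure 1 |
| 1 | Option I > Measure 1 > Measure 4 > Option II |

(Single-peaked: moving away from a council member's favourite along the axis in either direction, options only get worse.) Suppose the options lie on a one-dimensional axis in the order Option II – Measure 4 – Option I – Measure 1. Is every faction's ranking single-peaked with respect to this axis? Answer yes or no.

Axis positions: Option II=1, Measure 4=2, Option I=3, Measure 1=4.
Faction 1 (peak Measure 4 at position 2): ranking walks positions 2-3-1-4, expanding outward from the peak — single-peaked.
Faction 2 (peak Option II at position 1): ranking walks positions 1-2-3-4, expanding outward from the peak — single-peaked.
Faction 3 (peak Measure 4 at position 2): ranking walks positions 2-1-3-4, expanding outward from the peak — single-peaked.
Faction 4 (peak Option I at position 3): ranking walks positions 3-4-2-1, expanding outward from the peak — single-peaked.
Every ranking is single-peaked on this axis.

yes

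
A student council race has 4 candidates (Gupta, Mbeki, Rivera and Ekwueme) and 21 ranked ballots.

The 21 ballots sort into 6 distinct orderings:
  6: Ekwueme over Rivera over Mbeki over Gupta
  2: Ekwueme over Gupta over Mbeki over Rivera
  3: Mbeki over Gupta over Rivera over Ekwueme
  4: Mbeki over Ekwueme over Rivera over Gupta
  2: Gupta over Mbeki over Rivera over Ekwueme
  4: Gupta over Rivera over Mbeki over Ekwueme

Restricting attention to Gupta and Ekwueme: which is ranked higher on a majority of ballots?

Ballots ranking Gupta above Ekwueme: 3 + 2 + 4 = 9.
Ballots ranking Ekwueme above Gupta: 21 − 9 = 12.
Ekwueme wins the head-to-head 12–9.

Ekwueme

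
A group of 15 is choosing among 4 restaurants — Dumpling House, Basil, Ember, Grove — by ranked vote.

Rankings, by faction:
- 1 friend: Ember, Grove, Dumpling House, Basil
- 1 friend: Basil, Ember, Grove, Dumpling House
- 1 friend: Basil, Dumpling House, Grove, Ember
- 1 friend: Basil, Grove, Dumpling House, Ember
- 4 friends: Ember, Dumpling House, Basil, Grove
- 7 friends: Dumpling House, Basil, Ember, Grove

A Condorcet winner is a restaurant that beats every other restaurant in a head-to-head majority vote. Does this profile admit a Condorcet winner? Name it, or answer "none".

Dumpling House

Pairwise majorities:
Dumpling House vs Basil: Dumpling House wins 12–3.
Dumpling House vs Ember: Dumpling House wins 9–6.
Dumpling House vs Grove: Dumpling House, 12–3.
Basil–Ember: Basil 10–5.
Basil–Grove: Basil 14–1.
Ember vs Grove: Ember wins 13–2.
Only Dumpling House has no losses; Dumpling House is the Condorcet winner.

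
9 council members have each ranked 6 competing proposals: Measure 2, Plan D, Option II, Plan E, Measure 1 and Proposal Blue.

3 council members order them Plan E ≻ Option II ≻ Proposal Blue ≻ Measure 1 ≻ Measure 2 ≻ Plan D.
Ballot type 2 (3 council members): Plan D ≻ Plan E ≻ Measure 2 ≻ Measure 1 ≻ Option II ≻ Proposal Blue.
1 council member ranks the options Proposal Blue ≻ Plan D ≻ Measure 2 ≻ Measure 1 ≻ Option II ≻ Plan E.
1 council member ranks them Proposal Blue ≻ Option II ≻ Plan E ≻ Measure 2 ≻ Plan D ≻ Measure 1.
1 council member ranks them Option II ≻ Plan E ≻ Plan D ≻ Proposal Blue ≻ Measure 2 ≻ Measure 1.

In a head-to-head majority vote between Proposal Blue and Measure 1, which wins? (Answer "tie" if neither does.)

Ballots ranking Proposal Blue above Measure 1: 3 + 1 + 1 + 1 = 6.
Ballots ranking Measure 1 above Proposal Blue: 9 − 6 = 3.
Proposal Blue wins the head-to-head 6–3.

Proposal Blue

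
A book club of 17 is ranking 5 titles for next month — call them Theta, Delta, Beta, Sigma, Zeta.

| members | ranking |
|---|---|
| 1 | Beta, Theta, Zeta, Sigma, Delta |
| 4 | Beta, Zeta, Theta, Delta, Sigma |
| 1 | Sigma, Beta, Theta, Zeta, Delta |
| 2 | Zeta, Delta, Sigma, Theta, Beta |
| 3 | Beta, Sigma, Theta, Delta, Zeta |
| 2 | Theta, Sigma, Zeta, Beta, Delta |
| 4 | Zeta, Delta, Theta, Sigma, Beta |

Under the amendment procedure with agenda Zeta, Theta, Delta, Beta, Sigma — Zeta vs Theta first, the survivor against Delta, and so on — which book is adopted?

Round 1: Zeta vs Theta — 10–7, Zeta advances.
Round 2: Zeta vs Delta — 14–3, Zeta advances.
Round 3: Zeta vs Beta — 8–9, Beta advances.
Round 4: Beta vs Sigma — 8–9, Sigma advances.
Sigma survives the agenda.

Sigma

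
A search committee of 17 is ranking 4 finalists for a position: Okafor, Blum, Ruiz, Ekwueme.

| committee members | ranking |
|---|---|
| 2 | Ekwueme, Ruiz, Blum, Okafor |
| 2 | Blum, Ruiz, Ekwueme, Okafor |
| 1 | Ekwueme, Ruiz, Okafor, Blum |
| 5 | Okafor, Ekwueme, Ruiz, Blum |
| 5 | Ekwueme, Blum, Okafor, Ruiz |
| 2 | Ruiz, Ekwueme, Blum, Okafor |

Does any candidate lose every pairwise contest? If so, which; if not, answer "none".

none

Pairwise majorities:
Okafor vs Blum: Okafor preferred on 1+5 = 6 ballots; Blum wins 11–6.
Okafor–Ruiz: Okafor 10–7.
Okafor vs Ekwueme: Okafor is ranked higher on 5 ballots, Ekwueme on 12. Ekwueme wins 12–5.
Blum vs Ruiz: Ruiz wins 10–7.
Blum vs Ekwueme: Ekwueme wins 15–2.
Ruiz vs Ekwueme: 4 to 13, Ekwueme.
No candidate is winless: Okafor beats Ruiz; Blum beats Okafor; Ruiz beats Blum; Ekwueme beats Okafor. There is no Condorcet loser.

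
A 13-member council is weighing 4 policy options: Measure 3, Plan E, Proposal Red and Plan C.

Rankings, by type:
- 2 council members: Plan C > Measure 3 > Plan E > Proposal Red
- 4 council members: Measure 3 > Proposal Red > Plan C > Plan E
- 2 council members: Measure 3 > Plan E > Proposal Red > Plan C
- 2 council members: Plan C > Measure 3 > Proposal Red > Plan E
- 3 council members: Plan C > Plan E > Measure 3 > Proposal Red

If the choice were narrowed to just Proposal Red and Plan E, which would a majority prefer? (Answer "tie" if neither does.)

Ballots ranking Proposal Red above Plan E: 4 + 2 = 6.
Ballots ranking Plan E above Proposal Red: 13 − 6 = 7.
Plan E wins the head-to-head 7–6.

Plan E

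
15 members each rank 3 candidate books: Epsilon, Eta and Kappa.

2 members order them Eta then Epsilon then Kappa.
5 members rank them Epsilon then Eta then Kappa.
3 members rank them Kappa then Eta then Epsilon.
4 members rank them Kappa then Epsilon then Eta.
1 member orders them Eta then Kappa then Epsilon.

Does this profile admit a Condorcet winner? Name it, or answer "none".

none

Check each pair by majority over 15 ballots:
Epsilon vs Eta: Epsilon, 9–6.
Epsilon–Kappa: Kappa 8–7.
Eta vs Kappa: Eta, 8–7.
Every book loses at least once (Epsilon loses to Kappa; Eta loses to Epsilon; Kappa loses to Eta). The majority relation contains the cycle Epsilon → Eta → Kappa → Epsilon, so there is no Condorcet winner.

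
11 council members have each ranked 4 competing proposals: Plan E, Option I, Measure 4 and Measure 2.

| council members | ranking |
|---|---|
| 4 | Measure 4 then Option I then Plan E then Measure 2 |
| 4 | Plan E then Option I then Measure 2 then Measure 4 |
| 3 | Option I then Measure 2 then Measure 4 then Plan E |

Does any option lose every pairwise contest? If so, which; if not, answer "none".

Pairwise majorities:
Plan E vs Option I: Option I, 7–4.
Plan E vs Measure 4: Plan E preferred on 4 ballots; Measure 4 wins 7–4.
Plan E–Measure 2: Plan E 8–3.
Option I vs Measure 4: 7 to 4, Option I.
Option I vs Measure 2: Option I, 11–0.
Measure 4 vs Measure 2: Measure 2, 7–4.
Each option has at least one pairwise win (Plan E beats Measure 2; Option I beats Plan E; Measure 4 beats Plan E; Measure 2 beats Measure 4) — no Condorcet loser.

none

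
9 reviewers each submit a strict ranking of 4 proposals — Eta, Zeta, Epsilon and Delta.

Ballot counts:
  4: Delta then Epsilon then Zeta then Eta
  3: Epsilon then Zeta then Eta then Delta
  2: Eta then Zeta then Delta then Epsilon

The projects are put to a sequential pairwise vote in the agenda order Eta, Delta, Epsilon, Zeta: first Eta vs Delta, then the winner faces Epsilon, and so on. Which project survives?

Epsilon

Round 1: Eta vs Delta — 5–4, Eta advances.
Round 2: Eta vs Epsilon — 2–7, Epsilon advances.
Round 3: Epsilon vs Zeta — 7–2, Epsilon advances.
Epsilon survives the agenda.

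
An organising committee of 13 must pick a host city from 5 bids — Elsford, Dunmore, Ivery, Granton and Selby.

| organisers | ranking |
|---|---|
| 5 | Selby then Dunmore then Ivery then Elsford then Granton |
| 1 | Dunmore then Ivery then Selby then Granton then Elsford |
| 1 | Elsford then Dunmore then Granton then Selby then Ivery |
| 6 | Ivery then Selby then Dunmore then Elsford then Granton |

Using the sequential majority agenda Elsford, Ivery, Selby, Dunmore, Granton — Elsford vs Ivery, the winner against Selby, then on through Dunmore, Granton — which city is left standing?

Dunmore

Round 1: Elsford vs Ivery — 1–12, Ivery advances.
Round 2: Ivery vs Selby — 7–6, Ivery advances.
Round 3: Ivery vs Dunmore — 6–7, Dunmore advances.
Round 4: Dunmore vs Granton — 13–0, Dunmore advances.
The agenda winner is Dunmore.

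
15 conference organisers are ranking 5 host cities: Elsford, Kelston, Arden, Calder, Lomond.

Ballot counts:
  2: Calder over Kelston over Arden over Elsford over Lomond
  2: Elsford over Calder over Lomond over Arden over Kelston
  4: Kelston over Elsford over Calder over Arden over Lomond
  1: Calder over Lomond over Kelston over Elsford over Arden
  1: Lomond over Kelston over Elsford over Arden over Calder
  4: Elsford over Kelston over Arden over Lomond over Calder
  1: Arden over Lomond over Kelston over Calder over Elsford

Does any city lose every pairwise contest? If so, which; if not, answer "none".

Lomond

Pairwise majorities:
Elsford–Kelston: Kelston 9–6.
Elsford vs Arden: Elsford is ranked higher on 2+4+1+1+4 = 12 ballots, Arden on 3. Elsford wins 12–3.
Elsford vs Calder: Elsford preferred on 2+4+1+4 = 11 ballots; Elsford wins 11–4.
Elsford vs Lomond: Elsford is ranked higher on 2+2+4+4 = 12 ballots, Lomond on 3. Elsford wins 12–3.
Kelston vs Arden: 2+4+1+1+4 = 12 for Kelston, 3 for Arden — Kelston by 12–3.
Kelston vs Calder: Kelston wins 10–5.
Kelston vs Lomond: 2+4+4 = 10 for Kelston, 5 for Lomond — Kelston by 10–5.
Arden vs Calder: 6 to 9, Calder.
Arden vs Lomond: Arden is ranked higher on 2+4+4+1 = 11 ballots, Lomond on 4. Arden wins 11–4.
Calder vs Lomond: Calder wins 9–6.
Only Lomond has no wins; Lomond is the Condorcet loser.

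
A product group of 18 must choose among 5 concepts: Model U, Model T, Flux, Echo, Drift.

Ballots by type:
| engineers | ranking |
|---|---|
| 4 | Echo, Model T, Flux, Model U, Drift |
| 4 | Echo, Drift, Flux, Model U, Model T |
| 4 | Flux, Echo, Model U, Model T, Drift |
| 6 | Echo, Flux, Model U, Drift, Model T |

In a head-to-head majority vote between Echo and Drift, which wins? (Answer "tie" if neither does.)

Ballots ranking Echo above Drift: 4 + 4 + 4 + 6 = 18.
Ballots ranking Drift above Echo: 18 − 18 = 0.
Echo wins the head-to-head 18–0.

Echo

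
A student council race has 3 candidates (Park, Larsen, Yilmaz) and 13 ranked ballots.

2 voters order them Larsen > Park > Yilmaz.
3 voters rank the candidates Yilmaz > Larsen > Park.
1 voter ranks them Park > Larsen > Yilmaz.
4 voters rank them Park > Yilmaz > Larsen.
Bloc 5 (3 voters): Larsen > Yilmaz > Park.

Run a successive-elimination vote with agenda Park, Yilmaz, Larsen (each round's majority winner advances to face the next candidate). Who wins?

Larsen

Round 1: Park vs Yilmaz — 7–6, Park advances.
Round 2: Park vs Larsen — 5–8, Larsen advances.
Larsen survives the agenda.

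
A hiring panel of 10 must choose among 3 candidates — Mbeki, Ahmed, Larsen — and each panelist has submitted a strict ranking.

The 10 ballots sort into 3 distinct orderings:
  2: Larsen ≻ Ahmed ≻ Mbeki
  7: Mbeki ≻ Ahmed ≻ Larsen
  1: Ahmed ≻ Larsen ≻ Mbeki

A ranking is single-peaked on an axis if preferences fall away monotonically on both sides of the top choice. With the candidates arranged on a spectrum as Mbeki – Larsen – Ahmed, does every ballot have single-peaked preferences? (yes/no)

Axis positions: Mbeki=1, Larsen=2, Ahmed=3.
Group 1 (peak Larsen at position 2): ranking walks positions 2-3-1, expanding outward from the peak — single-peaked.
Group 2: ranking walks positions 1-3-2; Ahmed is ranked above Larsen even though Larsen lies between Ahmed and the peak Mbeki on the axis — preferences dip and rise again. Not single-peaked.
Group 3 (peak Ahmed at position 3): ranking walks positions 3-2-1, expanding outward from the peak — single-peaked.
Group 2 violates single-peakedness, so the profile is not single-peaked on this axis.

no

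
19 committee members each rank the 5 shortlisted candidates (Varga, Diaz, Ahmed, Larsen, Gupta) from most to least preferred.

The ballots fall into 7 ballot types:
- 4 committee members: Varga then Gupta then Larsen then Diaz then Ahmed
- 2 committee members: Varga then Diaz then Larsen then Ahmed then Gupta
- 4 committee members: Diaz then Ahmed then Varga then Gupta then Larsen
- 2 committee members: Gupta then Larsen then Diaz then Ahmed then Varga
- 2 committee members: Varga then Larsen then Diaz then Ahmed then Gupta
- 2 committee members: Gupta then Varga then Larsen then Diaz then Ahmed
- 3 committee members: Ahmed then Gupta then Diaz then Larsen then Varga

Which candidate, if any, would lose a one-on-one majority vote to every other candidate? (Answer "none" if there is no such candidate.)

Pairwise majorities:
Varga vs Diaz: Varga wins 10–9.
Varga vs Ahmed: 10 to 9, Varga.
Varga vs Larsen: Varga is ranked higher on 4+2+4+2+2 = 14 ballots, Larsen on 5. Varga wins 14–5.
Varga–Gupta: Varga 12–7.
Diaz vs Ahmed: 4+2+4+2+2+2 = 16 for Diaz, 3 for Ahmed — Diaz by 16–3.
Diaz vs Larsen: Diaz preferred on 2+4+3 = 9 ballots; Larsen wins 10–9.
Diaz vs Gupta: Diaz is ranked higher on 2+4+2 = 8 ballots, Gupta on 11. Gupta wins 11–8.
Ahmed vs Larsen: Larsen wins 12–7.
Ahmed vs Gupta: Ahmed wins 11–8.
Larsen vs Gupta: Larsen is ranked higher on 2+2 = 4 ballots, Gupta on 15. Gupta wins 15–4.
No candidate is winless: Varga beats Diaz; Diaz beats Ahmed; Ahmed beats Gupta; Larsen beats Diaz; Gupta beats Diaz. There is no Condorcet loser.

none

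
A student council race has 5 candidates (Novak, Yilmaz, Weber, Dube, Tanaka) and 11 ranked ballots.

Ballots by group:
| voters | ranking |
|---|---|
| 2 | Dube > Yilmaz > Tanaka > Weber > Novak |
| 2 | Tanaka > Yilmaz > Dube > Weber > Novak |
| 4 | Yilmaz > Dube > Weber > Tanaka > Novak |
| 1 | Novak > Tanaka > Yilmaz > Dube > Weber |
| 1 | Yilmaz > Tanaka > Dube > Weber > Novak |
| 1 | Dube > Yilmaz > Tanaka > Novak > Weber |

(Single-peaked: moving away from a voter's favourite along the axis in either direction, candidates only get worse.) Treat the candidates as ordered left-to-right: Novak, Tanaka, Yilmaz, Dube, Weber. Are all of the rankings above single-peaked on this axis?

yes

Axis positions: Novak=1, Tanaka=2, Yilmaz=3, Dube=4, Weber=5.
Group 1 (peak Dube at position 4): ranking walks positions 4-3-2-5-1, expanding outward from the peak — single-peaked.
Group 2 (peak Tanaka at position 2): ranking walks positions 2-3-4-5-1, expanding outward from the peak — single-peaked.
Group 3 (peak Yilmaz at position 3): ranking walks positions 3-4-5-2-1, expanding outward from the peak — single-peaked.
Group 4 (peak Novak at position 1): ranking walks positions 1-2-3-4-5, expanding outward from the peak — single-peaked.
Group 5 (peak Yilmaz at position 3): ranking walks positions 3-2-4-5-1, expanding outward from the peak — single-peaked.
Group 6 (peak Dube at position 4): ranking walks positions 4-3-2-1-5, expanding outward from the peak — single-peaked.
Every ranking is single-peaked on this axis.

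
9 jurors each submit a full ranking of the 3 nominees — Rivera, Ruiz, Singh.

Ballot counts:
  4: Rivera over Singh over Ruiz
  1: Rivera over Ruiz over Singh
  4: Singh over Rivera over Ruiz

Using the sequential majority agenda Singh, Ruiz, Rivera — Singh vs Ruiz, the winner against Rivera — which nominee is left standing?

Round 1: Singh vs Ruiz — 8–1, Singh advances.
Round 2: Singh vs Rivera — 4–5, Rivera advances.
Rivera survives the agenda.

Rivera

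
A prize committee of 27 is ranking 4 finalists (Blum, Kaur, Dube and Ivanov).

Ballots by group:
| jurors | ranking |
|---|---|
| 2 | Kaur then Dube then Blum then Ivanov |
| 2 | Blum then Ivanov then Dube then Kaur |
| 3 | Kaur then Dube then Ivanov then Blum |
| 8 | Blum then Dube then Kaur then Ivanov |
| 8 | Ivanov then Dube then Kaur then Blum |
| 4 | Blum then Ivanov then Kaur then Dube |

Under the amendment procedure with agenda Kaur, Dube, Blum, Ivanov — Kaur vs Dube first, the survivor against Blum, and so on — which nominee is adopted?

Round 1: Kaur vs Dube — 9–18, Dube advances.
Round 2: Dube vs Blum — 13–14, Blum advances.
Round 3: Blum vs Ivanov — 16–11, Blum advances.
The agenda winner is Blum.

Blum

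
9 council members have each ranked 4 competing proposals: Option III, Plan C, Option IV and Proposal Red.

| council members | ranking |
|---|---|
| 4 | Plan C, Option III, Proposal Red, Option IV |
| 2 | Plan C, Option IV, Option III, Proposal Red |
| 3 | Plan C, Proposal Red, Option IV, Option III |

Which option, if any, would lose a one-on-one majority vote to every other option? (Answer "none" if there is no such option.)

Pairwise majorities:
Option III vs Plan C: 0 for Option III, 9 for Plan C — Plan C by 9–0.
Option III vs Option IV: 4 to 5, Option IV.
Option III vs Proposal Red: 6 to 3, Option III.
Plan C vs Option IV: Plan C is ranked higher on 4+2+3 = 9 ballots, Option IV on 0. Plan C wins 9–0.
Plan C vs Proposal Red: Plan C wins 9–0.
Option IV vs Proposal Red: Proposal Red wins 7–2.
Each option has at least one pairwise win (Option III beats Proposal Red; Plan C beats Option III; Option IV beats Option III; Proposal Red beats Option IV) — no Condorcet loser.

none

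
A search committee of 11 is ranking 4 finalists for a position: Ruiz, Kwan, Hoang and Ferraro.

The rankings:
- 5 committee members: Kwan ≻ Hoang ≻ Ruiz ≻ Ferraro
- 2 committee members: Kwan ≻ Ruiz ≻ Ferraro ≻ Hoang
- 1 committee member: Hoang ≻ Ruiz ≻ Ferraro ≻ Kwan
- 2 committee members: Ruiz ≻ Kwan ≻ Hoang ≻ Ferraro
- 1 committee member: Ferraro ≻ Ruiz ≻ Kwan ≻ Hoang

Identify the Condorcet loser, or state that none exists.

Pairwise majorities:
Ruiz vs Kwan: Ruiz is ranked higher on 1+2+1 = 4 ballots, Kwan on 7. Kwan wins 7–4.
Ruiz vs Hoang: Hoang, 6–5.
Ruiz vs Ferraro: Ruiz, 10–1.
Kwan vs Hoang: Kwan wins 10–1.
Kwan vs Ferraro: Kwan wins 9–2.
Hoang vs Ferraro: Hoang is ranked higher on 5+1+2 = 8 ballots, Ferraro on 3. Hoang wins 8–3.
Ferraro is beaten in every head-to-head and is the Condorcet loser.

Ferraro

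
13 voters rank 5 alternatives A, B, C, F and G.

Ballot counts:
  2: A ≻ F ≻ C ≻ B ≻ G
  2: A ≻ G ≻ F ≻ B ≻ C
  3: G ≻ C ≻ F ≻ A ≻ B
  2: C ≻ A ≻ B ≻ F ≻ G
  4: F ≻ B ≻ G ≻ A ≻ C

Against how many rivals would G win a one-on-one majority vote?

G against each rival (13 voters):
G vs A: 3+4 = 7 for G, 6 for A — G by 7–6.
G vs B: B, 8–5.
G vs C: G preferred on 2+3+4 = 9 ballots; G wins 9–4.
G vs F: 2+3 = 5 for G, 8 for F — F by 8–5.
G beats A, C; loses to B, F — 2 pairwise wins.

2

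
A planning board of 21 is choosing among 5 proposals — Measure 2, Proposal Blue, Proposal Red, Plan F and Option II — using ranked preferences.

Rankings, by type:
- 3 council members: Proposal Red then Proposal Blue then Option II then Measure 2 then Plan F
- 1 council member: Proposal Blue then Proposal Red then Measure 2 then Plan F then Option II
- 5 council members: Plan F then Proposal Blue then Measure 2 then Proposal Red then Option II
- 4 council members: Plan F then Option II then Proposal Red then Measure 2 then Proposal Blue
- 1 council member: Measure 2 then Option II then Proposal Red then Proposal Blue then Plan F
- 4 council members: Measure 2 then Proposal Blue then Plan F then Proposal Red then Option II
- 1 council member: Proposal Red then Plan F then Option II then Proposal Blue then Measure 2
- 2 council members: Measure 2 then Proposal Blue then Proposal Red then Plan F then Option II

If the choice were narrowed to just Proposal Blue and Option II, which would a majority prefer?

Proposal Blue

Ballots ranking Proposal Blue above Option II: 3 + 1 + 5 + 4 + 2 = 15.
Ballots ranking Option II above Proposal Blue: 21 − 15 = 6.
Proposal Blue wins the head-to-head 15–6.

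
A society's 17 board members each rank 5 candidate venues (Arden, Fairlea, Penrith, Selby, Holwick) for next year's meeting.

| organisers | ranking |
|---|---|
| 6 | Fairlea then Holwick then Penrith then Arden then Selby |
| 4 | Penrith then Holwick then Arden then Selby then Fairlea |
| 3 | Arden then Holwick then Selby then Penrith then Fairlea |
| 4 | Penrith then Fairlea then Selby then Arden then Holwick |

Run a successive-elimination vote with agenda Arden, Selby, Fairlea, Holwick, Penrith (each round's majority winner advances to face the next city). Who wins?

Penrith

Round 1: Arden vs Selby — 13–4, Arden advances.
Round 2: Arden vs Fairlea — 7–10, Fairlea advances.
Round 3: Fairlea vs Holwick — 10–7, Fairlea advances.
Round 4: Fairlea vs Penrith — 6–11, Penrith advances.
The agenda winner is Penrith.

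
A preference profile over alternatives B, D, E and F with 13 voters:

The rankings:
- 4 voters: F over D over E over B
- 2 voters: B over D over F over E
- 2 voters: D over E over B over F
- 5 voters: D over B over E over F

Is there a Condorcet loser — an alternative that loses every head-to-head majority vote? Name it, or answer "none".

Pairwise majorities:
B vs D: 2 for B, 11 for D — D by 11–2.
B–E: B 7–6.
B vs F: B, 9–4.
D vs E: D wins 13–0.
D–F: D 9–4.
E vs F: E wins 7–6.
F loses to every other alternative — it is the Condorcet loser.

F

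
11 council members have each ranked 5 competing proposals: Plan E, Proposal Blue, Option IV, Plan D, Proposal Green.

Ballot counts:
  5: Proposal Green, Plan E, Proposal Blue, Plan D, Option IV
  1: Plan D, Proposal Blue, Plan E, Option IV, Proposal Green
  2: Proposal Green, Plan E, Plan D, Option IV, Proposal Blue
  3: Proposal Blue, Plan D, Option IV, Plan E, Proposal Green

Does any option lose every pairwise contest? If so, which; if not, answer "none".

Pairwise majorities:
Plan E vs Proposal Blue: Plan E is ranked higher on 5+2 = 7 ballots, Proposal Blue on 4. Plan E wins 7–4.
Plan E vs Option IV: 5+1+2 = 8 for Plan E, 3 for Option IV — Plan E by 8–3.
Plan E–Plan D: Plan E 7–4.
Plan E vs Proposal Green: Plan E is ranked higher on 1+3 = 4 ballots, Proposal Green on 7. Proposal Green wins 7–4.
Proposal Blue vs Option IV: 9 to 2, Proposal Blue.
Proposal Blue vs Plan D: Proposal Blue wins 8–3.
Proposal Blue vs Proposal Green: Proposal Green, 7–4.
Option IV vs Plan D: 0 to 11, Plan D.
Option IV vs Proposal Green: Option IV preferred on 1+3 = 4 ballots; Proposal Green wins 7–4.
Plan D vs Proposal Green: Proposal Green wins 7–4.
Option IV is beaten in every head-to-head and is the Condorcet loser.

Option IV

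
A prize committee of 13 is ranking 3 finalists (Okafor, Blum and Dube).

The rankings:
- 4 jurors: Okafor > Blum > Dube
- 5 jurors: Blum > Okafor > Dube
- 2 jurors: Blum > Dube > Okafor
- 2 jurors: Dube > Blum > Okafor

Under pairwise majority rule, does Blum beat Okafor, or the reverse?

Blum

Ballots ranking Blum above Okafor: 5 + 2 + 2 = 9.
Ballots ranking Okafor above Blum: 13 − 9 = 4.
Blum wins the head-to-head 9–4.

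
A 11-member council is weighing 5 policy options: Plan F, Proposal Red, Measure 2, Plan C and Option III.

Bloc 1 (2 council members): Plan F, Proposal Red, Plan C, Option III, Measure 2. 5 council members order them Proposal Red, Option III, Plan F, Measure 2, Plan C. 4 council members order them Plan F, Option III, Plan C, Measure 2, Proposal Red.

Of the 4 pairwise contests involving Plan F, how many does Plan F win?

4

Plan F against each rival (11 council members):
Plan F vs Proposal Red: 6 to 5, Plan F.
Plan F vs Measure 2: Plan F, 11–0.
Plan F vs Plan C: Plan F is ranked higher on 2+5+4 = 11 ballots, Plan C on 0. Plan F wins 11–0.
Plan F–Option III: Plan F 6–5.
Plan F beats Proposal Red, Measure 2, Plan C, Option III — 4 pairwise wins.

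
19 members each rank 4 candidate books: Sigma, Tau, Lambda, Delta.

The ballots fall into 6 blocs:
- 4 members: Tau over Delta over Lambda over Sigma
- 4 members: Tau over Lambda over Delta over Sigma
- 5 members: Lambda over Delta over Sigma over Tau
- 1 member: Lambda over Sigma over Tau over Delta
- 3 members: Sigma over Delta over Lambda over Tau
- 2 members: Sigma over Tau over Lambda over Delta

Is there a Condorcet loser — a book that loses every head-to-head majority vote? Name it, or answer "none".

Head-to-head results (19 members):
Sigma vs Tau: Sigma preferred on 5+1+3+2 = 11 ballots; Sigma wins 11–8.
Sigma–Lambda: Lambda 14–5.
Sigma vs Delta: Delta, 13–6.
Tau–Lambda: Tau 10–9.
Tau vs Delta: Tau wins 11–8.
Lambda vs Delta: Lambda wins 12–7.
Every book wins at least one matchup (Sigma beats Tau; Tau beats Lambda; Lambda beats Sigma; Delta beats Sigma), so there is no Condorcet loser.

none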